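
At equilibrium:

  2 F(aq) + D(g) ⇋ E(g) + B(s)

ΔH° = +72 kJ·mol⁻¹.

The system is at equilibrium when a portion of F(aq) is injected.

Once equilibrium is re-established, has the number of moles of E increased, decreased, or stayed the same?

Adding F (aq), a reactant, drives the reaction to the right.
The net shift is to the right. E is a product, so its amount increases.

increases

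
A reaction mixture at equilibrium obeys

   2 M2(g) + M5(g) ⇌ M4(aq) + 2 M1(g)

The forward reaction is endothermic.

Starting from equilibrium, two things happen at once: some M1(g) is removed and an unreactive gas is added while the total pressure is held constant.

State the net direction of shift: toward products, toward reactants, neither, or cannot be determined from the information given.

cannot be determined

Removing M1 (g), a product, drives the reaction to the right.
Adding inert gas at constant total pressure expands the volume and lowers every reacting partial pressure. With Δn_gas = 2 − 3 = -1, Q moves away from K toward the side with fewer gas moles, so the system shifts toward the side with more gas moles — to the left.
The individual effects push in opposite directions; without quantitative information the net direction cannot be determined.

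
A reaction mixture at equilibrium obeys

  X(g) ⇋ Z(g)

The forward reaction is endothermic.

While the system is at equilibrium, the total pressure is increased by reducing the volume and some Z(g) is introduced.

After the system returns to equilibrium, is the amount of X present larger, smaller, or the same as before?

Gas moles: reactants 1, products 1. Δn_gas = 0, so a volume change leaves Q equal to K — no shift from this change.
Adding Z (g), a product, drives the reaction to the left.
The net shift is to the left. X is a reactant, so its amount increases.

increases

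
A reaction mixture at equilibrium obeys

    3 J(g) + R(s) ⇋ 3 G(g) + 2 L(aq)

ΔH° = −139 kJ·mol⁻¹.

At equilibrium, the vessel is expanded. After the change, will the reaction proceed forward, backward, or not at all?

Gas moles: reactants 3, products 3. Δn_gas = 0, so a volume change leaves Q equal to K — no shift from this change.

no shift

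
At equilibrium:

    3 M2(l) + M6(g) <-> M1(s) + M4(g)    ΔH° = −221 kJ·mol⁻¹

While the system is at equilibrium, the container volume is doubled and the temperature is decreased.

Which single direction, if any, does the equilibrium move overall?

Gas moles: reactants 1, products 1. Δn_gas = 0, so a volume change leaves Q equal to K — no shift from this change.
The forward reaction is exothermic. Lowering T favours the exothermic direction — shift to the right.
Only the nonzero effect(s) matter; the net shift is to the right.

right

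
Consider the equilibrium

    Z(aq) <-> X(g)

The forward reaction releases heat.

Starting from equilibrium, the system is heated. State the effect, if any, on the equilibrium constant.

decreases

K depends on temperature via the van 't Hoff relation. The forward reaction is exothermic, so raising T decreases K.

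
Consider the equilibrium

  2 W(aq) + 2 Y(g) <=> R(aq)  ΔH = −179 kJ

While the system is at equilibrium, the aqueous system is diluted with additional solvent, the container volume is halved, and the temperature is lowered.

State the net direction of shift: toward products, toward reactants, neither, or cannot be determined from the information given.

cannot be determined

Dilution lowers every aqueous concentration by the same factor. Δn_aq = 1 − 2 = -1, so the system shifts toward the side with more dissolved moles — to the left.
Gas moles: reactants 2, products 0 (Δn_gas = -2). Compression shifts the system toward the side with fewer moles of gas — to the right.
The forward reaction is exothermic. Lowering T favours the exothermic direction — shift to the right.
The individual effects push in opposite directions; without quantitative information the net direction cannot be determined.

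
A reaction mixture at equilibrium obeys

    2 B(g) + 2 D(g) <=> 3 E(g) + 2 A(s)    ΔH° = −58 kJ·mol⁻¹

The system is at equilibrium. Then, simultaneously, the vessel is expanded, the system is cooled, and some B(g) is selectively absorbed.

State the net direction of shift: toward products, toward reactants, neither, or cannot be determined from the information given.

cannot be determined

Gas moles: reactants 4, products 3 (Δn_gas = -1). Expansion shifts the system toward the side with more moles of gas — to the left.
The forward reaction is exothermic. Lowering T favours the exothermic direction — shift to the right.
Removing B (g), a reactant, drives the reaction to the left.
The individual effects push in opposite directions; without quantitative information the net direction cannot be determined.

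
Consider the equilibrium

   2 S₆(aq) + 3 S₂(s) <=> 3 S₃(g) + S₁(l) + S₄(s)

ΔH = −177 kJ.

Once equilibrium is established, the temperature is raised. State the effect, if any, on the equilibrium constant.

K depends on temperature via the van 't Hoff relation. The forward reaction is exothermic, so raising T decreases K.

decreases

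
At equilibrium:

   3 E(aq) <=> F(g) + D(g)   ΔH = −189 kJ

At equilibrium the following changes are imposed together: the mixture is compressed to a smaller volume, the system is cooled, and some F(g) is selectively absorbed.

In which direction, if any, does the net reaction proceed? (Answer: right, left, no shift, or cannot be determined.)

cannot be determined

Gas moles: reactants 0, products 2 (Δn_gas = +2). Compression shifts the system toward the side with fewer moles of gas — to the left.
The forward reaction is exothermic. Lowering T favours the exothermic direction — shift to the right.
Removing F (g), a product, drives the reaction to the right.
The individual effects push in opposite directions; without quantitative information the net direction cannot be determined.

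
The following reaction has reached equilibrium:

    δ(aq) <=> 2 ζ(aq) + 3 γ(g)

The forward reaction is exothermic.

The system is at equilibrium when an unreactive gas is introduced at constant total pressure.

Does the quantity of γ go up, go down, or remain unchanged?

increases

Adding inert gas at constant total pressure expands the volume and lowers every reacting partial pressure. With Δn_gas = 3 − 0 = +3, Q moves away from K toward the side with fewer gas moles, so the system shifts toward the side with more gas moles — to the right.
The net shift is to the right. γ is a product, so its amount increases.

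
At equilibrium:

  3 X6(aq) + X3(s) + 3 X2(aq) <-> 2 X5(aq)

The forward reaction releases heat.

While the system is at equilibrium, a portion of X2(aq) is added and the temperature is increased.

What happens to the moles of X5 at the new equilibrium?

Adding X2 (aq), a reactant, drives the reaction to the right.
The forward reaction is exothermic. Raising T favours the endothermic direction — shift to the left.
The two effects oppose each other, so the net shift — and hence the change in X5 — cannot be determined from the given information.

cannot be determined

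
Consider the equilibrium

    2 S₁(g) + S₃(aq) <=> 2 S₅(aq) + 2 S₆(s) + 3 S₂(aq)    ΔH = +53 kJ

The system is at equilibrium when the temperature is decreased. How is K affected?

decreases

K depends on temperature via the van 't Hoff relation. The forward reaction is endothermic, so lowering T decreases K.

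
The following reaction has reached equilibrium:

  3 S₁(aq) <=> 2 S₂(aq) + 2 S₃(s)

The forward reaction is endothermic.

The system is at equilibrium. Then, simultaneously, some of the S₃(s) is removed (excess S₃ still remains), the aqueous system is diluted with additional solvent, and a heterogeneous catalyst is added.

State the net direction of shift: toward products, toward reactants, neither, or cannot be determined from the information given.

S₃ is a pure solid; its activity is 1 regardless of amount, so Q is unaffected — no shift from this change.
Dilution lowers every aqueous concentration by the same factor. Δn_aq = 2 − 3 = -1, so the system shifts toward the side with more dissolved moles — to the left.
A catalyst speeds both forward and reverse rates equally; it changes neither Q nor K — no shift from this change.
Only the nonzero effect(s) matter; the net shift is to the left.

left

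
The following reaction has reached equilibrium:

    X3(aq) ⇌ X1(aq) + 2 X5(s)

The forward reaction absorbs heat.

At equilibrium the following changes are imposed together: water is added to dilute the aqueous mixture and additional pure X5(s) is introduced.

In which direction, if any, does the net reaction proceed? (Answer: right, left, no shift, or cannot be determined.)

no shift

Dilution scales every aqueous concentration by the same factor. Δn_aq = 1 − 1 = 0, so Q is unchanged — no shift.
X5 is a pure solid; its activity is 1 regardless of amount, so Q is unaffected — no shift from this change.
None of the changes alters Q relative to K, so there is no net shift.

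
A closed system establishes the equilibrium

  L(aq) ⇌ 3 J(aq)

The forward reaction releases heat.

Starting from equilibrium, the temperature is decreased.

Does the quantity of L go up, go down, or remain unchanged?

The forward reaction is exothermic. Lowering T favours the exothermic direction — shift to the right.
The net shift is to the right. L is a reactant, so its amount decreases.

decreases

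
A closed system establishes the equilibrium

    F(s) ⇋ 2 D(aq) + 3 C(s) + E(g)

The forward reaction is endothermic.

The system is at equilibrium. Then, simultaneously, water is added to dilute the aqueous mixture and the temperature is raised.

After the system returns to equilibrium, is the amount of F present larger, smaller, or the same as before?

Dilution lowers every aqueous concentration by the same factor. Δn_aq = 2 − 0 = +2, so the system shifts toward the side with more dissolved moles — to the right.
The forward reaction is endothermic. Raising T favours the endothermic direction — shift to the right.
The net shift is to the right. F is a reactant, so its amount decreases.

decreases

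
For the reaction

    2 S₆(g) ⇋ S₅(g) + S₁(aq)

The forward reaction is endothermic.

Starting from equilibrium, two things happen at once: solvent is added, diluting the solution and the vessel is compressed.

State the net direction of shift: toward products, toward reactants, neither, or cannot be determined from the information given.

Dilution lowers every aqueous concentration by the same factor. Δn_aq = 1 − 0 = +1, so the system shifts toward the side with more dissolved moles — to the right.
Gas moles: reactants 2, products 1 (Δn_gas = -1). Compression shifts the system toward the side with fewer moles of gas — to the right.
All effects act in the same direction — net shift to the right.

right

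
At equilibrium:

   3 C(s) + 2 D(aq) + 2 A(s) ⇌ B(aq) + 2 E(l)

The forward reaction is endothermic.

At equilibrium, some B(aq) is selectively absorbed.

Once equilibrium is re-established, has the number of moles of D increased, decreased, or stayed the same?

decreases

Removing B (aq), a product, drives the reaction to the right.
The net shift is to the right. D is a reactant, so its amount decreases.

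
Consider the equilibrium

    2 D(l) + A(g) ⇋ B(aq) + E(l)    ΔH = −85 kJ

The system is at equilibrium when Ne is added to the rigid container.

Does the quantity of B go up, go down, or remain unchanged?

unchanged

At constant volume, adding an inert gas leaves every reacting species' partial pressure unchanged, so Q is unchanged — no shift from this change.
No net shift occurs, so the amount of B is unchanged.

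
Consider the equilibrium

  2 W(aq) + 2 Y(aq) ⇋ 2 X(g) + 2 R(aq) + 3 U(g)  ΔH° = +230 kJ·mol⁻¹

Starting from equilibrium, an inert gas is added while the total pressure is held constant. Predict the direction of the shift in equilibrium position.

Adding inert gas at constant total pressure expands the volume and lowers every reacting partial pressure. With Δn_gas = 5 − 0 = +5, Q moves away from K toward the side with fewer gas moles, so the system shifts toward the side with more gas moles — to the right.

right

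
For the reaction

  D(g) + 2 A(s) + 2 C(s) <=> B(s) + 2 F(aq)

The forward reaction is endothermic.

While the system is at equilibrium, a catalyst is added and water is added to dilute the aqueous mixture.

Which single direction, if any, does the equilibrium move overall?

right

A catalyst speeds both forward and reverse rates equally; it changes neither Q nor K — no shift from this change.
Dilution lowers every aqueous concentration by the same factor. Δn_aq = 2 − 0 = +2, so the system shifts toward the side with more dissolved moles — to the right.
Only the nonzero effect(s) matter; the net shift is to the right.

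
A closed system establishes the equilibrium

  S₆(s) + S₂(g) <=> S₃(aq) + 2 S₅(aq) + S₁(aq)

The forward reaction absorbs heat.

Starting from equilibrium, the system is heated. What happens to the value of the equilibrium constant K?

increases

K depends on temperature via the van 't Hoff relation. The forward reaction is endothermic, so raising T increases K.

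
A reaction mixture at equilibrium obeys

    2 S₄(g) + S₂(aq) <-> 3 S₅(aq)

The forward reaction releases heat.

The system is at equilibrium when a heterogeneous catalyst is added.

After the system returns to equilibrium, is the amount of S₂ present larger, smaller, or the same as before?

A catalyst speeds both forward and reverse rates equally; it changes neither Q nor K — no shift from this change.
No net shift occurs, so the amount of S₂ is unchanged.

unchanged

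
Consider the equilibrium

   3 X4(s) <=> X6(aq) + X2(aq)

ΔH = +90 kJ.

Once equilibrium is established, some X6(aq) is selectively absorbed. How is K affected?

unchanged

The equilibrium constant depends only on temperature. This perturbation may move the position of equilibrium, but since T is unchanged, K itself is unchanged.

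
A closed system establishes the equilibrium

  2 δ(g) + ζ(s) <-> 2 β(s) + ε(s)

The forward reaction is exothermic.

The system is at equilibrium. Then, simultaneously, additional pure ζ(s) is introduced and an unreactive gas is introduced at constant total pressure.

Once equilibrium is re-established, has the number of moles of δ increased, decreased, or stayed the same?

increases

ζ is a pure solid; its activity is 1 regardless of amount, so Q is unaffected — no shift from this change.
Adding inert gas at constant total pressure expands the volume and lowers every reacting partial pressure. With Δn_gas = 0 − 2 = -2, Q moves away from K toward the side with fewer gas moles, so the system shifts toward the side with more gas moles — to the left.
The net shift is to the left. δ is a reactant, so its amount increases.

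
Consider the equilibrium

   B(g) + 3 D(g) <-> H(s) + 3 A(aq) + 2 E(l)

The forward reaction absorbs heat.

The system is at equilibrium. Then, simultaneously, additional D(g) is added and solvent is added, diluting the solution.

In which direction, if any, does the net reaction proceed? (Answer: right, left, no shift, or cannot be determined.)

Adding D (g), a reactant, drives the reaction to the right.
Dilution lowers every aqueous concentration by the same factor. Δn_aq = 3 − 0 = +3, so the system shifts toward the side with more dissolved moles — to the right.
All effects act in the same direction — net shift to the right.

right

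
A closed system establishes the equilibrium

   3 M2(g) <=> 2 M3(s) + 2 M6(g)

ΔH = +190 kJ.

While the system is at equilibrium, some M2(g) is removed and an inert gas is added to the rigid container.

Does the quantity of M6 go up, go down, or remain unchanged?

Removing M2 (g), a reactant, drives the reaction to the left.
At constant volume, adding an inert gas leaves every reacting species' partial pressure unchanged, so Q is unchanged — no shift from this change.
The net shift is to the left. M6 is a product, so its amount decreases.

decreases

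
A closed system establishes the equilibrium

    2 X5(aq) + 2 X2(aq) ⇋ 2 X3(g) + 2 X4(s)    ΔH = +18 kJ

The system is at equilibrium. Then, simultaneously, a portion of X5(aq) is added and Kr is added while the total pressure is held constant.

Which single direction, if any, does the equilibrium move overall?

right

Adding X5 (aq), a reactant, drives the reaction to the right.
Adding inert gas at constant total pressure expands the volume and lowers every reacting partial pressure. With Δn_gas = 2 − 0 = +2, Q moves away from K toward the side with fewer gas moles, so the system shifts toward the side with more gas moles — to the right.
All effects act in the same direction — net shift to the right.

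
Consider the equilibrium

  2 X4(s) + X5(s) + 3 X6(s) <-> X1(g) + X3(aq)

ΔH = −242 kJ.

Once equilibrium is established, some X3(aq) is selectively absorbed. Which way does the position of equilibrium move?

right

Removing X3 (aq), a product, drives the reaction to the right.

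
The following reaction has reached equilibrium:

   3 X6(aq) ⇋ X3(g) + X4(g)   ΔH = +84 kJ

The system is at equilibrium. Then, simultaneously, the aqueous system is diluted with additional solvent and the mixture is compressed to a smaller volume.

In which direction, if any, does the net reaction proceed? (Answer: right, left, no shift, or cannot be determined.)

Dilution lowers every aqueous concentration by the same factor. Δn_aq = 0 − 3 = -3, so the system shifts toward the side with more dissolved moles — to the left.
Gas moles: reactants 0, products 2 (Δn_gas = +2). Compression shifts the system toward the side with fewer moles of gas — to the left.
All effects act in the same direction — net shift to the left.

left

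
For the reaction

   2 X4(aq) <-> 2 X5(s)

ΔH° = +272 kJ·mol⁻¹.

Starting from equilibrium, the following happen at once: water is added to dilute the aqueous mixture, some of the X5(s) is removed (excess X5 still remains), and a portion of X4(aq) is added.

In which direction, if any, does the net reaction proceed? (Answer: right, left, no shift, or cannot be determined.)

Dilution lowers every aqueous concentration by the same factor. Δn_aq = 0 − 2 = -2, so the system shifts toward the side with more dissolved moles — to the left.
X5 is a pure solid; its activity is 1 regardless of amount, so Q is unaffected — no shift from this change.
Adding X4 (aq), a reactant, drives the reaction to the right.
The individual effects push in opposite directions; without quantitative information the net direction cannot be determined.

cannot be determined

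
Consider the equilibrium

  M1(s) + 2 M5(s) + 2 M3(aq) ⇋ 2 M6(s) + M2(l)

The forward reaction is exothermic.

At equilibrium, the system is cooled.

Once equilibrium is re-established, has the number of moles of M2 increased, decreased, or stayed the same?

increases

The forward reaction is exothermic. Lowering T favours the exothermic direction — shift to the right.
The net shift is to the right. M2 is a product, so its amount increases.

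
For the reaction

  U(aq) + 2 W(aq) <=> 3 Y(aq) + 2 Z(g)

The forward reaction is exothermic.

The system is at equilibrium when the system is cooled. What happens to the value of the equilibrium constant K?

K depends on temperature via the van 't Hoff relation. The forward reaction is exothermic, so lowering T increases K.

increases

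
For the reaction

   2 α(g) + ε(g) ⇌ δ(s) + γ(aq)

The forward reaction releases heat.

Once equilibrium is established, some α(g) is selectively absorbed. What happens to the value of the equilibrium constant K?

unchanged

The equilibrium constant depends only on temperature. This perturbation may move the position of equilibrium, but since T is unchanged, K itself is unchanged.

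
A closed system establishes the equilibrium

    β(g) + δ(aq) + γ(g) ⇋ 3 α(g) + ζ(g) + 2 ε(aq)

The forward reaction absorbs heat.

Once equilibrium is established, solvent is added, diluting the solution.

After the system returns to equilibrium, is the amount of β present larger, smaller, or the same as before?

decreases

Dilution lowers every aqueous concentration by the same factor. Δn_aq = 2 − 1 = +1, so the system shifts toward the side with more dissolved moles — to the right.
The net shift is to the right. β is a reactant, so its amount decreases.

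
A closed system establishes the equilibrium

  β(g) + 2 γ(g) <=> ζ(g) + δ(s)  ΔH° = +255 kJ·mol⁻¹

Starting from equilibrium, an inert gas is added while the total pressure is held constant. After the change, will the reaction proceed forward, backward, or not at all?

left

Adding inert gas at constant total pressure expands the volume and lowers every reacting partial pressure. With Δn_gas = 1 − 3 = -2, Q moves away from K toward the side with fewer gas moles, so the system shifts toward the side with more gas moles — to the left.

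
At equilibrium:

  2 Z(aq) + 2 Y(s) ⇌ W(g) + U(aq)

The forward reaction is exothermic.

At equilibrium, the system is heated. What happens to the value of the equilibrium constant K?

K depends on temperature via the van 't Hoff relation. The forward reaction is exothermic, so raising T decreases K.

decreases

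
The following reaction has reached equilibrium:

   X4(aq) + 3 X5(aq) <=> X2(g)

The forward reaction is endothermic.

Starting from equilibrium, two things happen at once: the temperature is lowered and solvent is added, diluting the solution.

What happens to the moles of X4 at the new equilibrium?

increases

The forward reaction is endothermic. Lowering T favours the exothermic direction — shift to the left.
Dilution lowers every aqueous concentration by the same factor. Δn_aq = 0 − 4 = -4, so the system shifts toward the side with more dissolved moles — to the left.
The net shift is to the left. X4 is a reactant, so its amount increases.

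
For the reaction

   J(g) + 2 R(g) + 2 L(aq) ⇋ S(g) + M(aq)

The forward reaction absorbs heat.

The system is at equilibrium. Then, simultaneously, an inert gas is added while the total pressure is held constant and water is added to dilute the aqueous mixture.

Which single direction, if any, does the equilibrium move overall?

left

Adding inert gas at constant total pressure expands the volume and lowers every reacting partial pressure. With Δn_gas = 1 − 3 = -2, Q moves away from K toward the side with fewer gas moles, so the system shifts toward the side with more gas moles — to the left.
Dilution lowers every aqueous concentration by the same factor. Δn_aq = 1 − 2 = -1, so the system shifts toward the side with more dissolved moles — to the left.
All effects act in the same direction — net shift to the left.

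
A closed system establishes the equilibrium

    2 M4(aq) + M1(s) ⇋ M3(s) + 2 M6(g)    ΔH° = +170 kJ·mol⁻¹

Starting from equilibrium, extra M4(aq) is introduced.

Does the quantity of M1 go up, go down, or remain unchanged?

decreases

Adding M4 (aq), a reactant, drives the reaction to the right.
The net shift is to the right. M1 is a reactant, so its amount decreases.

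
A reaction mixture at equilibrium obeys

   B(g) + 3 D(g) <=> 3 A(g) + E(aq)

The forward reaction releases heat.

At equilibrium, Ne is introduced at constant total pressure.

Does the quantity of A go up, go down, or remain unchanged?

decreases

Adding inert gas at constant total pressure expands the volume and lowers every reacting partial pressure. With Δn_gas = 3 − 4 = -1, Q moves away from K toward the side with fewer gas moles, so the system shifts toward the side with more gas moles — to the left.
The net shift is to the left. A is a product, so its amount decreases.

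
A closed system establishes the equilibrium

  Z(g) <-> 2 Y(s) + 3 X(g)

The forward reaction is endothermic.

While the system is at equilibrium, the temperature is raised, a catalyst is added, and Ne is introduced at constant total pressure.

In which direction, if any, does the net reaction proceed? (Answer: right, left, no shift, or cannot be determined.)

The forward reaction is endothermic. Raising T favours the endothermic direction — shift to the right.
A catalyst speeds both forward and reverse rates equally; it changes neither Q nor K — no shift from this change.
Adding inert gas at constant total pressure expands the volume and lowers every reacting partial pressure. With Δn_gas = 3 − 1 = +2, Q moves away from K toward the side with fewer gas moles, so the system shifts toward the side with more gas moles — to the right.
Only the nonzero effect(s) matter; the net shift is to the right.

right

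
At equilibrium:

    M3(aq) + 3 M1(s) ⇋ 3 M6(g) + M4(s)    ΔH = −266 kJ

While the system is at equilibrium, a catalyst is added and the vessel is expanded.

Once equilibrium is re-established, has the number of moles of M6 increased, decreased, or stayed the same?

increases

A catalyst speeds both forward and reverse rates equally; it changes neither Q nor K — no shift from this change.
Gas moles: reactants 0, products 3 (Δn_gas = +3). Expansion shifts the system toward the side with more moles of gas — to the right.
The net shift is to the right. M6 is a product, so its amount increases.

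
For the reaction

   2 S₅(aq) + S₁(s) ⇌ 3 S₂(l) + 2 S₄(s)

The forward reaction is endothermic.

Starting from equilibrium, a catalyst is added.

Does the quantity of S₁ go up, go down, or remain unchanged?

unchanged

A catalyst speeds both forward and reverse rates equally; it changes neither Q nor K — no shift from this change.
No net shift occurs, so the amount of S₁ is unchanged.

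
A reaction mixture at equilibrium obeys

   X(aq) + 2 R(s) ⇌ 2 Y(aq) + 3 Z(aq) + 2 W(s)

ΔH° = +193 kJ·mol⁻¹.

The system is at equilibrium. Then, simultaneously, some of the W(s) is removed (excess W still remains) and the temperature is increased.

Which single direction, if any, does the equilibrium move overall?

W is a pure solid; its activity is 1 regardless of amount, so Q is unaffected — no shift from this change.
The forward reaction is endothermic. Raising T favours the endothermic direction — shift to the right.
Only the nonzero effect(s) matter; the net shift is to the right.

right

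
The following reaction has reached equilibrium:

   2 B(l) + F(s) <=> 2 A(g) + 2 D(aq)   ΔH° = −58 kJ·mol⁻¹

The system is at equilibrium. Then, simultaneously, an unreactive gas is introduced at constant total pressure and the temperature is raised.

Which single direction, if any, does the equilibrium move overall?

cannot be determined

Adding inert gas at constant total pressure expands the volume and lowers every reacting partial pressure. With Δn_gas = 2 − 0 = +2, Q moves away from K toward the side with fewer gas moles, so the system shifts toward the side with more gas moles — to the right.
The forward reaction is exothermic. Raising T favours the endothermic direction — shift to the left.
The individual effects push in opposite directions; without quantitative information the net direction cannot be determined.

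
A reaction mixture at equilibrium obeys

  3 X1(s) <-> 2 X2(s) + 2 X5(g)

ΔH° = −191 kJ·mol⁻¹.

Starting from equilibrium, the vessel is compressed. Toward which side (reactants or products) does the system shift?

left

Gas moles: reactants 0, products 2 (Δn_gas = +2). Compression shifts the system toward the side with fewer moles of gas — to the left.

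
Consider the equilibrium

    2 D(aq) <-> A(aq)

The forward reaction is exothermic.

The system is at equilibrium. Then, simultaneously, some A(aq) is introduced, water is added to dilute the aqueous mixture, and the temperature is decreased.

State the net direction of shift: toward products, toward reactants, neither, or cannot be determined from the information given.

cannot be determined

Adding A (aq), a product, drives the reaction to the left.
Dilution lowers every aqueous concentration by the same factor. Δn_aq = 1 − 2 = -1, so the system shifts toward the side with more dissolved moles — to the left.
The forward reaction is exothermic. Lowering T favours the exothermic direction — shift to the right.
The individual effects push in opposite directions; without quantitative information the net direction cannot be determined.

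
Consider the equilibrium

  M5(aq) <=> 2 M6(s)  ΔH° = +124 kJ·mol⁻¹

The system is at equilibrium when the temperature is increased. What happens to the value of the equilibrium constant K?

K depends on temperature via the van 't Hoff relation. The forward reaction is endothermic, so raising T increases K.

increases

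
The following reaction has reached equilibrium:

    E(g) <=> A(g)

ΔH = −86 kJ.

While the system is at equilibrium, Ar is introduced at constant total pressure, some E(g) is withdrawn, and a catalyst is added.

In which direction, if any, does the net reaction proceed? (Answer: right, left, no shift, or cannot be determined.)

Adding inert gas at constant total pressure expands the volume, scaling every reacting partial pressure by the same factor. Δn_gas = 1 − 1 = 0, so Q is unchanged — no shift.
Removing E (g), a reactant, drives the reaction to the left.
A catalyst speeds both forward and reverse rates equally; it changes neither Q nor K — no shift from this change.
Only the nonzero effect(s) matter; the net shift is to the left.

left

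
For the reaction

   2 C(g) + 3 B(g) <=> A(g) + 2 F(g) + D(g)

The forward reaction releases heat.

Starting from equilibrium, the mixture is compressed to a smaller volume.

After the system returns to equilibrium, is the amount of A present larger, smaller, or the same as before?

Gas moles: reactants 5, products 4 (Δn_gas = -1). Compression shifts the system toward the side with fewer moles of gas — to the right.
The net shift is to the right. A is a product, so its amount increases.

increases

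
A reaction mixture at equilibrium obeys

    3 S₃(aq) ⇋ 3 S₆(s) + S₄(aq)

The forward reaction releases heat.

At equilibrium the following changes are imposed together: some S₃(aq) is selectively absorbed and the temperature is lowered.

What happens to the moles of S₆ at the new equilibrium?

cannot be determined

Removing S₃ (aq), a reactant, drives the reaction to the left.
The forward reaction is exothermic. Lowering T favours the exothermic direction — shift to the right.
The two effects oppose each other, so the net shift — and hence the change in S₆ — cannot be determined from the given information.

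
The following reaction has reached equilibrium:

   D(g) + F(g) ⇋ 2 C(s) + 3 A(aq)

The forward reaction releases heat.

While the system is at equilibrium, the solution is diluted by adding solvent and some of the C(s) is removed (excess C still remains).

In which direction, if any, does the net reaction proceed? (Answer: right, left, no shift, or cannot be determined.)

right

Dilution lowers every aqueous concentration by the same factor. Δn_aq = 3 − 0 = +3, so the system shifts toward the side with more dissolved moles — to the right.
C is a pure solid; its activity is 1 regardless of amount, so Q is unaffected — no shift from this change.
Only the nonzero effect(s) matter; the net shift is to the right.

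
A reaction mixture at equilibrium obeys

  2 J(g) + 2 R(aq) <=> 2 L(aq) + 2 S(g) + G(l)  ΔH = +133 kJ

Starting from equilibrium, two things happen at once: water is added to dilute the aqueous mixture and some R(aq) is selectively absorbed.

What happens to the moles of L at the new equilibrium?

Dilution scales every aqueous concentration by the same factor. Δn_aq = 2 − 2 = 0, so Q is unchanged — no shift.
Removing R (aq), a reactant, drives the reaction to the left.
The net shift is to the left. L is a product, so its amount decreases.

decreases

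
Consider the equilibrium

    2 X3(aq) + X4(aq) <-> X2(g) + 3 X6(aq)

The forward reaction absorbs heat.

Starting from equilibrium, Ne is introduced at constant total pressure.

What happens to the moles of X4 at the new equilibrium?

decreases

Adding inert gas at constant total pressure expands the volume and lowers every reacting partial pressure. With Δn_gas = 1 − 0 = +1, Q moves away from K toward the side with fewer gas moles, so the system shifts toward the side with more gas moles — to the right.
The net shift is to the right. X4 is a reactant, so its amount decreases.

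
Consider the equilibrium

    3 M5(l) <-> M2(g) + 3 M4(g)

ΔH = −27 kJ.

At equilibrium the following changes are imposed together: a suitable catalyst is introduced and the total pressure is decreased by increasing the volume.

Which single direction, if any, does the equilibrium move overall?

A catalyst speeds both forward and reverse rates equally; it changes neither Q nor K — no shift from this change.
Gas moles: reactants 0, products 4 (Δn_gas = +4). Expansion shifts the system toward the side with more moles of gas — to the right.
Only the nonzero effect(s) matter; the net shift is to the right.

right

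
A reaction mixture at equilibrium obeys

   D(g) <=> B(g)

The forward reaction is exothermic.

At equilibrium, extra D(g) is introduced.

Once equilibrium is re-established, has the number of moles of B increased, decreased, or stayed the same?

Adding D (g), a reactant, drives the reaction to the right.
The net shift is to the right. B is a product, so its amount increases.

increases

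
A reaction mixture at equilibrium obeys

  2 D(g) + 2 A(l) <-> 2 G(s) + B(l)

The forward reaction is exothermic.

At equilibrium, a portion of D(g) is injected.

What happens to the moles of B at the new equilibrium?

Adding D (g), a reactant, drives the reaction to the right.
The net shift is to the right. B is a product, so its amount increases.

increases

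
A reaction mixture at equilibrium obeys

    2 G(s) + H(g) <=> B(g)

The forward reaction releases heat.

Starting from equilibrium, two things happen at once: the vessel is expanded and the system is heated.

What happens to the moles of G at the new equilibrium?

increases

Gas moles: reactants 1, products 1. Δn_gas = 0, so a volume change leaves Q equal to K — no shift from this change.
The forward reaction is exothermic. Raising T favours the endothermic direction — shift to the left.
The net shift is to the left. G is a reactant, so its amount increases.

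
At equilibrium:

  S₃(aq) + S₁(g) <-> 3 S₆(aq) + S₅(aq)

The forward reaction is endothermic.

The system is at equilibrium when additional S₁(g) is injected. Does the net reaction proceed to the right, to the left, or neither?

Adding S₁ (g), a reactant, drives the reaction to the right.

right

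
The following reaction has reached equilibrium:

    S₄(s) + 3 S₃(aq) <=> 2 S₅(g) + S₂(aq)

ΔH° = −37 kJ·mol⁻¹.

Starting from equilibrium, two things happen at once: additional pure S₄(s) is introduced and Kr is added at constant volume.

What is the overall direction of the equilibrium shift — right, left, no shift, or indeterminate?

S₄ is a pure solid; its activity is 1 regardless of amount, so Q is unaffected — no shift from this change.
At constant volume, adding an inert gas leaves every reacting species' partial pressure unchanged, so Q is unchanged — no shift from this change.
None of the changes alters Q relative to K, so there is no net shift.

no shift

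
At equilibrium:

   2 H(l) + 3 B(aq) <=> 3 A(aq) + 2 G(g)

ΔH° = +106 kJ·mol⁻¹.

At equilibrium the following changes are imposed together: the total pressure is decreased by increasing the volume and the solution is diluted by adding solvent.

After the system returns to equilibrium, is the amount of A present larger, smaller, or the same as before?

increases

Gas moles: reactants 0, products 2 (Δn_gas = +2). Expansion shifts the system toward the side with more moles of gas — to the right.
Dilution scales every aqueous concentration by the same factor. Δn_aq = 3 − 3 = 0, so Q is unchanged — no shift.
The net shift is to the right. A is a product, so its amount increases.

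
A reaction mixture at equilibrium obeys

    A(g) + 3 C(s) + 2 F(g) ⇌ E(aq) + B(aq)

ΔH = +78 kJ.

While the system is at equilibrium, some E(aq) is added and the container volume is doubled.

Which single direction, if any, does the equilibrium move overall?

Adding E (aq), a product, drives the reaction to the left.
Gas moles: reactants 3, products 0 (Δn_gas = -3). Expansion shifts the system toward the side with more moles of gas — to the left.
All effects act in the same direction — net shift to the left.

left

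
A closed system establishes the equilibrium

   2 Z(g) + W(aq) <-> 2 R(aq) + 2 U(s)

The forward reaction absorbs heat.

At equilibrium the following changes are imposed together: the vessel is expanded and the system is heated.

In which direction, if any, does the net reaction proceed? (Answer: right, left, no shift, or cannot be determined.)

cannot be determined

Gas moles: reactants 2, products 0 (Δn_gas = -2). Expansion shifts the system toward the side with more moles of gas — to the left.
The forward reaction is endothermic. Raising T favours the endothermic direction — shift to the right.
The individual effects push in opposite directions; without quantitative information the net direction cannot be determined.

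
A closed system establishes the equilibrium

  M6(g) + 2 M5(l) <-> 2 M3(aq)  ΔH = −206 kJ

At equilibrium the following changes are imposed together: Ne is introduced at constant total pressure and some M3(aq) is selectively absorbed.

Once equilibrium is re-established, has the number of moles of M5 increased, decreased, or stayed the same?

cannot be determined

Adding inert gas at constant total pressure expands the volume and lowers every reacting partial pressure. With Δn_gas = 0 − 1 = -1, Q moves away from K toward the side with fewer gas moles, so the system shifts toward the side with more gas moles — to the left.
Removing M3 (aq), a product, drives the reaction to the right.
The two effects oppose each other, so the net shift — and hence the change in M5 — cannot be determined from the given information.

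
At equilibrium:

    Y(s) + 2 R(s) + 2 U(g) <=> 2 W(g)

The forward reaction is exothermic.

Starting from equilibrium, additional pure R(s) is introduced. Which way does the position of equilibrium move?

R is a pure solid; its activity is 1 regardless of amount, so Q is unaffected — no shift from this change.

no shift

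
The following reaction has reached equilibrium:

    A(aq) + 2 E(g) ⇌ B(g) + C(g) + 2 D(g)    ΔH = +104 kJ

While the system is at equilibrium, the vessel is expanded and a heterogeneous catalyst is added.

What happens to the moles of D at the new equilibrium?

Gas moles: reactants 2, products 4 (Δn_gas = +2). Expansion shifts the system toward the side with more moles of gas — to the right.
A catalyst speeds both forward and reverse rates equally; it changes neither Q nor K — no shift from this change.
The net shift is to the right. D is a product, so its amount increases.

increases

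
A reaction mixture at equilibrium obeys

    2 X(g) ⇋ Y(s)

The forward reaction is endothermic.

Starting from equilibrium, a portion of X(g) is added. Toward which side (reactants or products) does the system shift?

right

Adding X (g), a reactant, drives the reaction to the right.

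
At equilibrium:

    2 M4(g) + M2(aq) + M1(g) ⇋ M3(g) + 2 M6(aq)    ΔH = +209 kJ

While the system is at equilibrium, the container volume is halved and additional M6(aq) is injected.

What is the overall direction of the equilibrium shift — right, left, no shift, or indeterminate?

cannot be determined

Gas moles: reactants 3, products 1 (Δn_gas = -2). Compression shifts the system toward the side with fewer moles of gas — to the right.
Adding M6 (aq), a product, drives the reaction to the left.
The individual effects push in opposite directions; without quantitative information the net direction cannot be determined.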